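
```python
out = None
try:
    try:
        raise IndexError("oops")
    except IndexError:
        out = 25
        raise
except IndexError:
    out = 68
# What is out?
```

Step-by-step execution trace:
1. Inner try: `raise IndexError("oops")` raises IndexError.
2. Inner `except IndexError` matches → out = 25.
3. bare `raise` re-raises the same IndexError.
4. Outer `except IndexError` matches → out = 68.
Result: 68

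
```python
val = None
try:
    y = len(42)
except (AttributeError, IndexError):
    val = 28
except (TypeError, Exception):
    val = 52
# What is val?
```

Step-by-step execution trace:
1. `y = len(42)` raises TypeError.
2. `except (AttributeError, IndexError)` does not match TypeError; skipped.
3. `except (TypeError, Exception)` matches (TypeError is in the tuple) → val = 52.
Result: 52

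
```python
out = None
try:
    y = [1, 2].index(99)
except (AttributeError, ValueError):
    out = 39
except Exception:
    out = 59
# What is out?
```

Step-by-step execution trace:
1. `y = [1, 2].index(99)` raises ValueError.
2. `except (AttributeError, ValueError)` matches (ValueError is in the tuple) → out = 39.
3. `except Exception` is not reached.
Result: 39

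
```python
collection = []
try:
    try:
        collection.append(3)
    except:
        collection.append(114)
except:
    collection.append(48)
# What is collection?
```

Step-by-step execution trace:
1. Inner try: `collection.append(3)` → collection = [3]. No exception raised.
2. Inner `except` is skipped.
3. Inner try completes normally; outer `except` is skipped.
Result: [3]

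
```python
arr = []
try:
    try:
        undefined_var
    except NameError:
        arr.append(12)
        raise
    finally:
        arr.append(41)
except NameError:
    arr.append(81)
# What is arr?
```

Step-by-step execution trace:
1. Inner try: `undefined_var` raises NameError.
2. Inner `except NameError` matches → `arr.append(12)` → arr = [12].
3. bare `raise` re-raises NameError.
4. Inner `finally` runs during unwinding: `arr.append(41)` → arr = [12, 41].
5. Outer `except NameError` matches → `arr.append(81)` → arr = [12, 41, 81].
Result: [12, 41, 81]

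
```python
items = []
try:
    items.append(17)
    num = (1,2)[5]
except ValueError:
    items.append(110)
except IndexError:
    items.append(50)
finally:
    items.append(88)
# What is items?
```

Step-by-step execution trace:
1. try: `items.append(17)` → items = [17].
2. `num = (1,2)[5]` raises IndexError.
3. `except ValueError` does not match IndexError; skipped.
4. `except IndexError` matches → `items.append(50)` → items = [17, 50].
5. finally always runs: `items.append(88)` → items = [17, 50, 88].
Result: [17, 50, 88]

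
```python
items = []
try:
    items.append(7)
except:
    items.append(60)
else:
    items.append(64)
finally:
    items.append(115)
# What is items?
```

Step-by-step execution trace:
1. try: `items.append(7)` → items = [7]. No exception raised.
2. `except` is skipped.
3. `else` runs: `items.append(64)` → items = [7, 64].
4. `finally` always runs: `items.append(115)` → items = [7, 64, 115].
Result: [7, 64, 115]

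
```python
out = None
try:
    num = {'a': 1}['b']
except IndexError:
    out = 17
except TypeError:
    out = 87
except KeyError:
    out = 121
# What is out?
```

Step-by-step execution trace:
1. `num = {'a': 1}['b']` raises KeyError.
2. `except IndexError` does not match KeyError; skipped.
3. `except TypeError` does not match KeyError; skipped.
4. `except KeyError` matches → out = 121.
Result: 121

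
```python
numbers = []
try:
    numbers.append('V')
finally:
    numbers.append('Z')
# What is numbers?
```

Step-by-step execution trace:
1. try: `numbers.append('V')` → numbers = ['V'].
2. The try body completes without raising.
3. finally always runs: `numbers.append('Z')` → numbers = ['V', 'Z'].
Result: ['V', 'Z']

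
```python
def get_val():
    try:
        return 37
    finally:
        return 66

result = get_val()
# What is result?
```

Step-by-step execution trace:
1. `get_val()` enters try: `return 37` sets pending return value 37.
2. Before returning, `finally: return 66` runs and overrides the pending return.
3. get_val() returns 66 → result = 66.
Result: 66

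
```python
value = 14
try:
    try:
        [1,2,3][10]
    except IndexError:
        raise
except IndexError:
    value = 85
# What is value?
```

Step-by-step execution trace:
1. Inner try: `[1,2,3][10]` raises IndexError.
2. Inner `except IndexError` matches; bare `raise` re-raises the same IndexError.
3. Outer `except IndexError` matches → value = 85.
Result: 85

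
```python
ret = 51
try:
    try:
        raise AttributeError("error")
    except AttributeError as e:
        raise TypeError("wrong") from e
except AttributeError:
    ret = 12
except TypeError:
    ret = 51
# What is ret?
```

Step-by-step execution trace:
1. Inner try raises AttributeError; inner `except AttributeError as e` catches it.
2. `raise TypeError(...) from e` raises TypeError (AttributeError is attached as __cause__, but only TypeError is active).
3. Outer `except AttributeError` does not match TypeError; skipped.
4. Outer `except TypeError` matches → ret = 51.
Result: 51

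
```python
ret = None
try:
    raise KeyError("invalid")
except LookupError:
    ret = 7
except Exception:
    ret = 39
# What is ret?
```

Step-by-step execution trace:
1. `raise KeyError(...)` raises KeyError.
2. `except LookupError` matches (KeyError is a subclass of LookupError) → ret = 7.
3. `except Exception` is not reached.
Result: 7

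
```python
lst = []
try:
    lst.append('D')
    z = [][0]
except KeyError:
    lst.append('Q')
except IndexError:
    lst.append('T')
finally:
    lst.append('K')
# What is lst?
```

Step-by-step execution trace:
1. try: `lst.append('D')` → lst = ['D'].
2. `z = [][0]` raises IndexError.
3. `except KeyError` does not match IndexError; skipped.
4. `except IndexError` matches → `lst.append('T')` → lst = ['D', 'T'].
5. finally always runs: `lst.append('K')` → lst = ['D', 'T', 'K'].
Result: ['D', 'T', 'K']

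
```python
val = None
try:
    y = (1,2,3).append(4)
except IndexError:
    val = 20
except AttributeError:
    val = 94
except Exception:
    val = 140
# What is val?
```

Step-by-step execution trace:
1. `y = (1,2,3).append(4)` raises AttributeError.
2. `except IndexError` does not match AttributeError; skipped.
3. `except AttributeError` matches → val = 94.
4. Remaining except clauses are skipped.
Result: 94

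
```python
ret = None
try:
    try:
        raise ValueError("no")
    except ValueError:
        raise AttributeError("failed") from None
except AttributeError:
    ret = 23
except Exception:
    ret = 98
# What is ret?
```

Step-by-step execution trace:
1. Inner try raises ValueError; inner `except ValueError` catches it.
2. `raise AttributeError(...) from None` raises AttributeError (from None suppresses __context__, but the active exception is still AttributeError).
3. Outer `except AttributeError` matches → ret = 23.
4. `except Exception` is not reached.
Result: 23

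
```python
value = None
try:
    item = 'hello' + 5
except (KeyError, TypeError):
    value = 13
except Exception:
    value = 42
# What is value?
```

Step-by-step execution trace:
1. `item = 'hello' + 5` raises TypeError.
2. `except (KeyError, TypeError)` matches (TypeError is in the tuple) → value = 13.
3. `except Exception` is not reached.
Result: 13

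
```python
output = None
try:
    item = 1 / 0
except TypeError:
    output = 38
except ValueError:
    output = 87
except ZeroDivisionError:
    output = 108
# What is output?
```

Step-by-step execution trace:
1. `item = 1 / 0` raises ZeroDivisionError.
2. `except TypeError` does not match ZeroDivisionError; skipped.
3. `except ValueError` does not match ZeroDivisionError; skipped.
4. `except ZeroDivisionError` matches → output = 108.
Result: 108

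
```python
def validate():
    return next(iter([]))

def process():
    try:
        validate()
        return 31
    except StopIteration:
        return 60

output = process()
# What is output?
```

Step-by-step execution trace:
1. `process()` calls `validate()`.
2. `validate()` evaluates `next(iter([]))`, which raises StopIteration; it propagates to the caller.
3. `return 31` is not reached.
4. `except StopIteration` in process matches → returns 60.
5. output = 60.
Result: 60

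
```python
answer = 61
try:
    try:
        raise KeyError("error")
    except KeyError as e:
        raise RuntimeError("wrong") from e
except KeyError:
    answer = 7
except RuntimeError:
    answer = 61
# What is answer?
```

Step-by-step execution trace:
1. Inner try raises KeyError; inner `except KeyError as e` catches it.
2. `raise RuntimeError(...) from e` raises RuntimeError (KeyError is attached as __cause__, but only RuntimeError is active).
3. Outer `except KeyError` does not match RuntimeError; skipped.
4. Outer `except RuntimeError` matches → answer = 61.
Result: 61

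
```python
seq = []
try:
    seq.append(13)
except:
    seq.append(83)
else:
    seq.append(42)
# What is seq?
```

Step-by-step execution trace:
1. try: `seq.append(13)` → seq = [13]. No exception raised.
2. `except` is skipped.
3. `else` runs (try completed without exception): `seq.append(42)` → seq = [13, 42].
Result: [13, 42]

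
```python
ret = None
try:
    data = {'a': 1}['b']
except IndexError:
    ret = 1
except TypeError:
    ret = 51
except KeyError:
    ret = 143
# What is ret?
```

Step-by-step execution trace:
1. `data = {'a': 1}['b']` raises KeyError.
2. `except IndexError` does not match KeyError; skipped.
3. `except TypeError` does not match KeyError; skipped.
4. `except KeyError` matches → ret = 143.
Result: 143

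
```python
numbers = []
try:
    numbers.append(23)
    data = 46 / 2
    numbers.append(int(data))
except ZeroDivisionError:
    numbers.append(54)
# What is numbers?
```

Step-by-step execution trace:
1. try: `numbers.append(23)` → numbers = [23].
2. `data = 46 / 2` → data = 23.0. No exception raised.
3. `numbers.append(int(data))` → numbers = [23, 23].
4. `except ZeroDivisionError` is skipped (no exception was raised).
Result: [23, 23]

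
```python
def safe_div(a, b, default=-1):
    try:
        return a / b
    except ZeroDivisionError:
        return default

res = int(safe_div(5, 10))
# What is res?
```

Step-by-step execution trace:
1. `safe_div(5, 10)` enters try: `return 5 / 10` → returns 0.5. No exception raised.
2. `except ZeroDivisionError` is skipped.
3. `int(0.5)` → 0 → res = 0.
Result: 0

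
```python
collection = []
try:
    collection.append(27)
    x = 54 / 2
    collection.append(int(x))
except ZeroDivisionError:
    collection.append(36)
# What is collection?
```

Step-by-step execution trace:
1. try: `collection.append(27)` → collection = [27].
2. `x = 54 / 2` → x = 27.0. No exception raised.
3. `collection.append(int(x))` → collection = [27, 27].
4. `except ZeroDivisionError` is skipped (no exception was raised).
Result: [27, 27]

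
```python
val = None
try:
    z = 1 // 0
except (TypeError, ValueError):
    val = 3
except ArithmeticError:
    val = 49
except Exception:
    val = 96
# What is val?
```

Step-by-step execution trace:
1. `z = 1 // 0` raises ZeroDivisionError.
2. `except (TypeError, ValueError)` does not match ZeroDivisionError; skipped.
3. `except ArithmeticError` matches (ZeroDivisionError is a subclass of ArithmeticError) → val = 49.
4. `except Exception` is not reached.
Result: 49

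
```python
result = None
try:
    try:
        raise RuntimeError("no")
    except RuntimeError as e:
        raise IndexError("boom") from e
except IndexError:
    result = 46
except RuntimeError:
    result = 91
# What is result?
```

Step-by-step execution trace:
1. Inner try raises RuntimeError; inner `except RuntimeError as e` catches it.
2. `raise IndexError(...) from e` raises IndexError (RuntimeError is attached as __cause__, but only IndexError is active).
3. Outer `except IndexError` matches → result = 46.
4. `except RuntimeError` is not reached.
Result: 46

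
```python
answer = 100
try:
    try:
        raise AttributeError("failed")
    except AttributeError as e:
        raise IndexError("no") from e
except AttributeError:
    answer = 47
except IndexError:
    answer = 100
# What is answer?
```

Step-by-step execution trace:
1. Inner try raises AttributeError; inner `except AttributeError as e` catches it.
2. `raise IndexError(...) from e` raises IndexError (AttributeError is attached as __cause__, but only IndexError is active).
3. Outer `except AttributeError` does not match IndexError; skipped.
4. Outer `except IndexError` matches → answer = 100.
Result: 100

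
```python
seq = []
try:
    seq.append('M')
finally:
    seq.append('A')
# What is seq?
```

Step-by-step execution trace:
1. try: `seq.append('M')` → seq = ['M'].
2. The try body completes without raising.
3. finally always runs: `seq.append('A')` → seq = ['M', 'A'].
Result: ['M', 'A']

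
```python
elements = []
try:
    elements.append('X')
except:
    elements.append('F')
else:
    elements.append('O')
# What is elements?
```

Step-by-step execution trace:
1. try: `elements.append('X')` → elements = ['X']. No exception raised.
2. `except` is skipped.
3. `else` runs (try completed without exception): `elements.append('O')` → elements = ['X', 'O'].
Result: ['X', 'O']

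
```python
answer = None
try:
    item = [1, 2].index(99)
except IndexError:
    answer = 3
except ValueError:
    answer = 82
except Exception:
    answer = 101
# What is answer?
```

Step-by-step execution trace:
1. `item = [1, 2].index(99)` raises ValueError.
2. `except IndexError` does not match ValueError; skipped.
3. `except ValueError` matches → answer = 82.
4. Remaining except clauses are skipped.
Result: 82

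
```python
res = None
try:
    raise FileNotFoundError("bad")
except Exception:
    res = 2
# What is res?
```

Step-by-step execution trace:
1. `raise FileNotFoundError(...)` raises FileNotFoundError.
2. `except Exception` matches (FileNotFoundError is a subclass of Exception) → res = 2.
Result: 2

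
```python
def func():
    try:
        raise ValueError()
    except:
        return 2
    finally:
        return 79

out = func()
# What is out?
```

Step-by-step execution trace:
1. `func()` enters try: `raise ValueError()` raises ValueError.
2. bare `except` matches → `return 2` sets pending return value 2.
3. Before returning, `finally: return 79` runs and overrides the pending return.
4. func() returns 79 → out = 79.
Result: 79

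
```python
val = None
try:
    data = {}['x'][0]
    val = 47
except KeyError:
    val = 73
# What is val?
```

Step-by-step execution trace:
1. `data = {}['x'][0]` raises KeyError.
2. `val = 47` is not reached.
3. `except KeyError` matches → val = 73.
Result: 73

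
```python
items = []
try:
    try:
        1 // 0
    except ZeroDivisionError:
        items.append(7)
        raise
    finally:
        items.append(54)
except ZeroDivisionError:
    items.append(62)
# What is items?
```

Step-by-step execution trace:
1. Inner try: `1 // 0` raises ZeroDivisionError.
2. Inner `except ZeroDivisionError` matches → `items.append(7)` → items = [7].
3. bare `raise` re-raises ZeroDivisionError.
4. Inner `finally` runs during unwinding: `items.append(54)` → items = [7, 54].
5. Outer `except ZeroDivisionError` matches → `items.append(62)` → items = [7, 54, 62].
Result: [7, 54, 62]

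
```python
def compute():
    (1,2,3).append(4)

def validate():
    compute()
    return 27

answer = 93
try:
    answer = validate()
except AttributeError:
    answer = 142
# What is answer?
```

Step-by-step execution trace:
1. answer starts at 93.
2. try: `validate()` calls `compute()`.
3. `compute()` evaluates `(1,2,3).append(4)`, which raises AttributeError; it propagates through validate (uncaught).
4. `return 27` in validate is not reached; the assignment to answer does not complete.
5. `except AttributeError` matches → answer = 142.
Result: 142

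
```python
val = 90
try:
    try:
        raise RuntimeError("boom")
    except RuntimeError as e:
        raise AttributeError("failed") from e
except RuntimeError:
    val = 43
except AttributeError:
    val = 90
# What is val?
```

Step-by-step execution trace:
1. Inner try raises RuntimeError; inner `except RuntimeError as e` catches it.
2. `raise AttributeError(...) from e` raises AttributeError (RuntimeError is attached as __cause__, but only AttributeError is active).
3. Outer `except RuntimeError` does not match AttributeError; skipped.
4. Outer `except AttributeError` matches → val = 90.
Result: 90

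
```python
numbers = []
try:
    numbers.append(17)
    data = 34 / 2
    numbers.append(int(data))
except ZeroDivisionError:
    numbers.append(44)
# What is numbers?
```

Step-by-step execution trace:
1. try: `numbers.append(17)` → numbers = [17].
2. `data = 34 / 2` → data = 17.0. No exception raised.
3. `numbers.append(int(data))` → numbers = [17, 17].
4. `except ZeroDivisionError` is skipped (no exception was raised).
Result: [17, 17]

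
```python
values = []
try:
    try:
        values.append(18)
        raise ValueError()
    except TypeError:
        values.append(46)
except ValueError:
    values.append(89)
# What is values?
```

Step-by-step execution trace:
1. Inner try: `values.append(18)` → values = [18].
2. `raise ValueError()` raises ValueError.
3. Inner `except TypeError` does not match ValueError; exception propagates to outer try.
4. Outer `except ValueError` matches → `values.append(89)` → values = [18, 89].
Result: [18, 89]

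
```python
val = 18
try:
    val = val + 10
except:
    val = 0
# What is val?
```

Step-by-step execution trace:
1. val starts at 18.
2. try: `val = val + 10` → val = 28. No exception raised.
3. `except` is skipped.
Result: 28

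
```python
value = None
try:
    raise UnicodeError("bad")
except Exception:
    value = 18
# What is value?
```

Step-by-step execution trace:
1. `raise UnicodeError(...)` raises UnicodeError.
2. `except Exception` matches (UnicodeError is a subclass of Exception) → value = 18.
Result: 18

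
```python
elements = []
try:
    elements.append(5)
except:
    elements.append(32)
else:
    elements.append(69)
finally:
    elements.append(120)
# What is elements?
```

Step-by-step execution trace:
1. try: `elements.append(5)` → elements = [5]. No exception raised.
2. `except` is skipped.
3. `else` runs: `elements.append(69)` → elements = [5, 69].
4. `finally` always runs: `elements.append(120)` → elements = [5, 69, 120].
Result: [5, 69, 120]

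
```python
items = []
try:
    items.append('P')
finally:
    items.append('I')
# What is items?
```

Step-by-step execution trace:
1. try: `items.append('P')` → items = ['P'].
2. The try body completes without raising.
3. finally always runs: `items.append('I')` → items = ['P', 'I'].
Result: ['P', 'I']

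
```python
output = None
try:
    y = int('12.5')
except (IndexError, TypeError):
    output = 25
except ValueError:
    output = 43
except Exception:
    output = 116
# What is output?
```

Step-by-step execution trace:
1. `y = int('12.5')` raises ValueError.
2. `except (IndexError, TypeError)` does not match ValueError; skipped.
3. `except ValueError` matches (exact type match) → output = 43.
4. `except Exception` is not reached.
Result: 43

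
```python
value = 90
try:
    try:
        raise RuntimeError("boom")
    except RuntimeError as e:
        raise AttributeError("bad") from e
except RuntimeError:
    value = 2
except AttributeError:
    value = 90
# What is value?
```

Step-by-step execution trace:
1. Inner try raises RuntimeError; inner `except RuntimeError as e` catches it.
2. `raise AttributeError(...) from e` raises AttributeError (RuntimeError is attached as __cause__, but only AttributeError is active).
3. Outer `except RuntimeError` does not match AttributeError; skipped.
4. Outer `except AttributeError` matches → value = 90.
Result: 90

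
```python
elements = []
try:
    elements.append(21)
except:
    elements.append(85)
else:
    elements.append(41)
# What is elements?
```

Step-by-step execution trace:
1. try: `elements.append(21)` → elements = [21]. No exception raised.
2. `except` is skipped.
3. `else` runs (try completed without exception): `elements.append(41)` → elements = [21, 41].
Result: [21, 41]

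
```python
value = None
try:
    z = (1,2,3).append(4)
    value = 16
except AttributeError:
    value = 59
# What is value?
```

Step-by-step execution trace:
1. `z = (1,2,3).append(4)` raises AttributeError.
2. `value = 16` is not reached.
3. `except AttributeError` matches → value = 59.
Result: 59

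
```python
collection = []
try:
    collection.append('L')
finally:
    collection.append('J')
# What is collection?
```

Step-by-step execution trace:
1. try: `collection.append('L')` → collection = ['L'].
2. The try body completes without raising.
3. finally always runs: `collection.append('J')` → collection = ['L', 'J'].
Result: ['L', 'J']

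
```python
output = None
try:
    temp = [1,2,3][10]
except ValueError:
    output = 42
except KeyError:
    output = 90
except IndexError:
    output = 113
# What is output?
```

Step-by-step execution trace:
1. `temp = [1,2,3][10]` raises IndexError.
2. `except ValueError` does not match IndexError; skipped.
3. `except KeyError` does not match IndexError; skipped.
4. `except IndexError` matches → output = 113.
Result: 113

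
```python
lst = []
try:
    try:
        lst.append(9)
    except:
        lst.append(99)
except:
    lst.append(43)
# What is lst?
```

Step-by-step execution trace:
1. Inner try: `lst.append(9)` → lst = [9]. No exception raised.
2. Inner `except` is skipped.
3. Inner try completes normally; outer `except` is skipped.
Result: [9]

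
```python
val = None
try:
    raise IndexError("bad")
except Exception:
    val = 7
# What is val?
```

Step-by-step execution trace:
1. `raise IndexError(...)` raises IndexError.
2. `except Exception` matches (IndexError is a subclass of Exception) → val = 7.
Result: 7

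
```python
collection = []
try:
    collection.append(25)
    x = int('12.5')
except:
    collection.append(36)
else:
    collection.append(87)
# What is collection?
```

Step-by-step execution trace:
1. try: `collection.append(25)` → collection = [25].
2. `x = int('12.5')` raises ValueError.
3. bare `except` matches → `collection.append(36)` → collection = [25, 36].
4. `else` is skipped (an exception was raised).
Result: [25, 36]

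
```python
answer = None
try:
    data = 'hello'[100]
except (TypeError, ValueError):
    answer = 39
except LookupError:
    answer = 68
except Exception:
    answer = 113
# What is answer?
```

Step-by-step execution trace:
1. `data = 'hello'[100]` raises IndexError.
2. `except (TypeError, ValueError)` does not match IndexError; skipped.
3. `except LookupError` matches (IndexError is a subclass of LookupError) → answer = 68.
4. `except Exception` is not reached.
Result: 68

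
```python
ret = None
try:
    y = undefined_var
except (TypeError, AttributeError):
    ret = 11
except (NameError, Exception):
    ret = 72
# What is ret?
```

Step-by-step execution trace:
1. `y = undefined_var` raises NameError.
2. `except (TypeError, AttributeError)` does not match NameError; skipped.
3. `except (NameError, Exception)` matches (NameError is in the tuple) → ret = 72.
Result: 72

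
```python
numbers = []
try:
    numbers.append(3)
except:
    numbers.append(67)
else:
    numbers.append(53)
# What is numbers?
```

Step-by-step execution trace:
1. try: `numbers.append(3)` → numbers = [3]. No exception raised.
2. `except` is skipped.
3. `else` runs (try completed without exception): `numbers.append(53)` → numbers = [3, 53].
Result: [3, 53]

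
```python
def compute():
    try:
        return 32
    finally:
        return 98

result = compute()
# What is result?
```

Step-by-step execution trace:
1. `compute()` enters try: `return 32` sets pending return value 32.
2. Before returning, `finally: return 98` runs and overrides the pending return.
3. compute() returns 98 → result = 98.
Result: 98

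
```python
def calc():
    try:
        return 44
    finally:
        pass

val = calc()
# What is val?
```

Step-by-step execution trace:
1. `calc()` enters try: `return 44` sets pending return value 44.
2. Before returning, `finally: pass` runs (no effect).
3. calc() returns 44 → val = 44.
Result: 44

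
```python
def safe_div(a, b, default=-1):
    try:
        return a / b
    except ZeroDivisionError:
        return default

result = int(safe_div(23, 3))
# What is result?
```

Step-by-step execution trace:
1. `safe_div(23, 3)` enters try: `return 23 / 3` → returns 7.666666666666667. No exception raised.
2. `except ZeroDivisionError` is skipped.
3. `int(7.666666666666667)` → 7 → result = 7.
Result: 7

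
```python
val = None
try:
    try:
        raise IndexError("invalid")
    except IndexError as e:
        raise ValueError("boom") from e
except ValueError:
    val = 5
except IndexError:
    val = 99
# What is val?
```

Step-by-step execution trace:
1. Inner try raises IndexError; inner `except IndexError as e` catches it.
2. `raise ValueError(...) from e` raises ValueError (IndexError is attached as __cause__, but only ValueError is active).
3. Outer `except ValueError` matches → val = 5.
4. `except IndexError` is not reached.
Result: 5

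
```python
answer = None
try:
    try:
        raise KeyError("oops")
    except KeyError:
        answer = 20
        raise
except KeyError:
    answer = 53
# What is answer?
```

Step-by-step execution trace:
1. Inner try: `raise KeyError("oops")` raises KeyError.
2. Inner `except KeyError` matches → answer = 20.
3. bare `raise` re-raises the same KeyError.
4. Outer `except KeyError` matches → answer = 53.
Result: 53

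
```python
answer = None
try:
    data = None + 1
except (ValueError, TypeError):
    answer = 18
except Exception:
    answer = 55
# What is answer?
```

Step-by-step execution trace:
1. `data = None + 1` raises TypeError.
2. `except (ValueError, TypeError)` matches (TypeError is in the tuple) → answer = 18.
3. `except Exception` is not reached.
Result: 18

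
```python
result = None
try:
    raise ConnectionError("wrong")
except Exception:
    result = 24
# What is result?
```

Step-by-step execution trace:
1. `raise ConnectionError(...)` raises ConnectionError.
2. `except Exception` matches (ConnectionError is a subclass of Exception) → result = 24.
Result: 24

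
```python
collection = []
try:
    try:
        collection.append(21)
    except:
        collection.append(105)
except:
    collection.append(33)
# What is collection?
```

Step-by-step execution trace:
1. Inner try: `collection.append(21)` → collection = [21]. No exception raised.
2. Inner `except` is skipped.
3. Inner try completes normally; outer `except` is skipped.
Result: [21]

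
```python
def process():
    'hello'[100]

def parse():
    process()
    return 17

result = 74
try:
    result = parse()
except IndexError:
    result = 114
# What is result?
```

Step-by-step execution trace:
1. result starts at 74.
2. try: `parse()` calls `process()`.
3. `process()` evaluates `'hello'[100]`, which raises IndexError; it propagates through parse (uncaught).
4. `return 17` in parse is not reached; the assignment to result does not complete.
5. `except IndexError` matches → result = 114.
Result: 114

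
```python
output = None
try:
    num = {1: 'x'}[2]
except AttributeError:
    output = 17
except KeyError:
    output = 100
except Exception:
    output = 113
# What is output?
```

Step-by-step execution trace:
1. `num = {1: 'x'}[2]` raises KeyError.
2. `except AttributeError` does not match KeyError; skipped.
3. `except KeyError` matches → output = 100.
4. Remaining except clauses are skipped.
Result: 100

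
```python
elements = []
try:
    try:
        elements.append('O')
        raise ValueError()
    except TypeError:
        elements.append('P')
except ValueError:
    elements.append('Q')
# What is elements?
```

Step-by-step execution trace:
1. Inner try: `elements.append('O')` → elements = ['O'].
2. `raise ValueError()` raises ValueError.
3. Inner `except TypeError` does not match ValueError; exception propagates to outer try.
4. Outer `except ValueError` matches → `elements.append('Q')` → elements = ['O', 'Q'].
Result: ['O', 'Q']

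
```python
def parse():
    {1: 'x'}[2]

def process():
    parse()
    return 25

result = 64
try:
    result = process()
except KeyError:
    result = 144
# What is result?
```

Step-by-step execution trace:
1. result starts at 64.
2. try: `process()` calls `parse()`.
3. `parse()` evaluates `{1: 'x'}[2]`, which raises KeyError; it propagates through process (uncaught).
4. `return 25` in process is not reached; the assignment to result does not complete.
5. `except KeyError` matches → result = 144.
Result: 144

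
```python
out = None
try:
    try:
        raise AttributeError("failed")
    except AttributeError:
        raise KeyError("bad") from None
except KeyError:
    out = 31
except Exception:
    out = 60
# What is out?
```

Step-by-step execution trace:
1. Inner try raises AttributeError; inner `except AttributeError` catches it.
2. `raise KeyError(...) from None` raises KeyError (from None suppresses __context__, but the active exception is still KeyError).
3. Outer `except KeyError` matches → out = 31.
4. `except Exception` is not reached.
Result: 31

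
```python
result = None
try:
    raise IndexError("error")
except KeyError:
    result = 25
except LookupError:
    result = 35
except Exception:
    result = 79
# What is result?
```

Step-by-step execution trace:
1. `raise IndexError(...)` raises IndexError.
2. `except KeyError` does not match (IndexError is not a subclass of KeyError); skipped.
3. `except LookupError` matches (IndexError is a subclass of LookupError) → result = 35.
4. `except Exception` is not reached.
Result: 35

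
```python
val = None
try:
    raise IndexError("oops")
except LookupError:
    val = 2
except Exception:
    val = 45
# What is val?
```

Step-by-step execution trace:
1. `raise IndexError(...)` raises IndexError.
2. `except LookupError` matches (IndexError is a subclass of LookupError) → val = 2.
3. `except Exception` is not reached.
Result: 2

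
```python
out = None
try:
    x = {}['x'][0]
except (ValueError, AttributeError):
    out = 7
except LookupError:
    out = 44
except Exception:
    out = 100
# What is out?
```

Step-by-step execution trace:
1. `x = {}['x'][0]` raises KeyError.
2. `except (ValueError, AttributeError)` does not match KeyError; skipped.
3. `except LookupError` matches (KeyError is a subclass of LookupError) → out = 44.
4. `except Exception` is not reached.
Result: 44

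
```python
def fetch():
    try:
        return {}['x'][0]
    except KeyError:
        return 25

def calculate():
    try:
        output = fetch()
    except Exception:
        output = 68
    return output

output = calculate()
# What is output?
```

Step-by-step execution trace:
1. `calculate()` calls `fetch()`.
2. In fetch: `{}['x'][0]` raises KeyError; `except KeyError` catches it → returns 25.
3. In calculate: `output = fetch()` → output = 25. No exception reaches calculate.
4. `except Exception` is skipped; calculate returns 25.
5. output = 25.
Result: 25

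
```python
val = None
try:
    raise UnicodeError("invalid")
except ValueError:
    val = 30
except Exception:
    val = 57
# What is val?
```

Step-by-step execution trace:
1. `raise UnicodeError(...)` raises UnicodeError.
2. `except ValueError` matches (UnicodeError is a subclass of ValueError) → val = 30.
3. `except Exception` is not reached.
Result: 30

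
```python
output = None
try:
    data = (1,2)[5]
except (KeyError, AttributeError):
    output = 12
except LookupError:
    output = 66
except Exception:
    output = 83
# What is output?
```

Step-by-step execution trace:
1. `data = (1,2)[5]` raises IndexError.
2. `except (KeyError, AttributeError)` does not match IndexError; skipped.
3. `except LookupError` matches (IndexError is a subclass of LookupError) → output = 66.
4. `except Exception` is not reached.
Result: 66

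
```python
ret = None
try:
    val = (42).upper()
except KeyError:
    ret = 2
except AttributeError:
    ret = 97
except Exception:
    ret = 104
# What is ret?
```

Step-by-step execution trace:
1. `val = (42).upper()` raises AttributeError.
2. `except KeyError` does not match AttributeError; skipped.
3. `except AttributeError` matches → ret = 97.
4. Remaining except clauses are skipped.
Result: 97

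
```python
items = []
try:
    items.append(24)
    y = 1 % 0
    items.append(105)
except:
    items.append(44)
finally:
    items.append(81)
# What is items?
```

Step-by-step execution trace:
1. try: `items.append(24)` → items = [24].
2. `y = 1 % 0` raises ZeroDivisionError; `items.append(105)` is not reached.
3. bare `except` matches → `items.append(44)` → items = [24, 44].
4. finally always runs: `items.append(81)` → items = [24, 44, 81].
Result: [24, 44, 81]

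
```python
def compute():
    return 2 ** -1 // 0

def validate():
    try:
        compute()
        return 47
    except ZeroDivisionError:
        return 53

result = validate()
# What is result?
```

Step-by-step execution trace:
1. `validate()` calls `compute()`.
2. `compute()` evaluates `2 ** -1 // 0`, which raises ZeroDivisionError; it propagates to the caller.
3. `return 47` is not reached.
4. `except ZeroDivisionError` in validate matches → returns 53.
5. result = 53.
Result: 53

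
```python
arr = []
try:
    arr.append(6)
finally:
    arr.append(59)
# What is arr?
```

Step-by-step execution trace:
1. try: `arr.append(6)` → arr = [6].
2. The try body completes without raising.
3. finally always runs: `arr.append(59)` → arr = [6, 59].
Result: [6, 59]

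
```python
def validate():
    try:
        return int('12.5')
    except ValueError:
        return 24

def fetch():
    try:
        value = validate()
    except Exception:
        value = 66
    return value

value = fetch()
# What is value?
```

Step-by-step execution trace:
1. `fetch()` calls `validate()`.
2. In validate: `int('12.5')` raises ValueError; `except ValueError` catches it → returns 24.
3. In fetch: `value = validate()` → value = 24. No exception reaches fetch.
4. `except Exception` is skipped; fetch returns 24.
5. value = 24.
Result: 24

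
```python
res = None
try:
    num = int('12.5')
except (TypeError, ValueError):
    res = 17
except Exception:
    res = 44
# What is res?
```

Step-by-step execution trace:
1. `num = int('12.5')` raises ValueError.
2. `except (TypeError, ValueError)` matches (ValueError is in the tuple) → res = 17.
3. `except Exception` is not reached.
Result: 17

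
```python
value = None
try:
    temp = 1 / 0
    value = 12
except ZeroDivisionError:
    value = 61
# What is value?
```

Step-by-step execution trace:
1. `temp = 1 / 0` raises ZeroDivisionError.
2. `value = 12` is not reached.
3. `except ZeroDivisionError` matches → value = 61.
Result: 61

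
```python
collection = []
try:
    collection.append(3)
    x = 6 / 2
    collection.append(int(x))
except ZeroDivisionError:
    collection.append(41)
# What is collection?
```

Step-by-step execution trace:
1. try: `collection.append(3)` → collection = [3].
2. `x = 6 / 2` → x = 3.0. No exception raised.
3. `collection.append(int(x))` → collection = [3, 3].
4. `except ZeroDivisionError` is skipped (no exception was raised).
Result: [3, 3]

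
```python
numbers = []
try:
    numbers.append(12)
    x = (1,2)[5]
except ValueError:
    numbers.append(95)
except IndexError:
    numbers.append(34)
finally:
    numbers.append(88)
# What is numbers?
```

Step-by-step execution trace:
1. try: `numbers.append(12)` → numbers = [12].
2. `x = (1,2)[5]` raises IndexError.
3. `except ValueError` does not match IndexError; skipped.
4. `except IndexError` matches → `numbers.append(34)` → numbers = [12, 34].
5. finally always runs: `numbers.append(88)` → numbers = [12, 34, 88].
Result: [12, 34, 88]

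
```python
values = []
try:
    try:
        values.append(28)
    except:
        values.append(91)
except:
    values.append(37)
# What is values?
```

Step-by-step execution trace:
1. Inner try: `values.append(28)` → values = [28]. No exception raised.
2. Inner `except` is skipped.
3. Inner try completes normally; outer `except` is skipped.
Result: [28]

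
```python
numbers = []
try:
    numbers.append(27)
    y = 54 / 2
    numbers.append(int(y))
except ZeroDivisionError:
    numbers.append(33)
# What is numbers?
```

Step-by-step execution trace:
1. try: `numbers.append(27)` → numbers = [27].
2. `y = 54 / 2` → y = 27.0. No exception raised.
3. `numbers.append(int(y))` → numbers = [27, 27].
4. `except ZeroDivisionError` is skipped (no exception was raised).
Result: [27, 27]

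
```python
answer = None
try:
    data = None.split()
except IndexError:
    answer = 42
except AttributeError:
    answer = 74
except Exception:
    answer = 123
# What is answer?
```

Step-by-step execution trace:
1. `data = None.split()` raises AttributeError.
2. `except IndexError` does not match AttributeError; skipped.
3. `except AttributeError` matches → answer = 74.
4. Remaining except clauses are skipped.
Result: 74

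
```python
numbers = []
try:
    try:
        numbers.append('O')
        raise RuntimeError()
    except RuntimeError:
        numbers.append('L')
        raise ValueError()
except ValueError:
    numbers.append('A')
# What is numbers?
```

Step-by-step execution trace:
1. Inner try: `numbers.append('O')` → numbers = ['O'].
2. `raise RuntimeError()` raises RuntimeError.
3. Inner `except RuntimeError` matches → `numbers.append('L')` → numbers = ['O', 'L'].
4. `raise ValueError()` raises ValueError; propagates to outer try.
5. Outer `except ValueError` matches → `numbers.append('A')` → numbers = ['O', 'L', 'A'].
Result: ['O', 'L', 'A']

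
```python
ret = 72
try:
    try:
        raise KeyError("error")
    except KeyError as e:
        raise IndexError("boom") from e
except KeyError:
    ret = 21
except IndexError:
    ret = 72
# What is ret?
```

Step-by-step execution trace:
1. Inner try raises KeyError; inner `except KeyError as e` catches it.
2. `raise IndexError(...) from e` raises IndexError (KeyError is attached as __cause__, but only IndexError is active).
3. Outer `except KeyError` does not match IndexError; skipped.
4. Outer `except IndexError` matches → ret = 72.
Result: 72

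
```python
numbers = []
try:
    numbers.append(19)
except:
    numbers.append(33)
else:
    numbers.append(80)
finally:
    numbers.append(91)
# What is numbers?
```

Step-by-step execution trace:
1. try: `numbers.append(19)` → numbers = [19]. No exception raised.
2. `except` is skipped.
3. `else` runs: `numbers.append(80)` → numbers = [19, 80].
4. `finally` always runs: `numbers.append(91)` → numbers = [19, 80, 91].
Result: [19, 80, 91]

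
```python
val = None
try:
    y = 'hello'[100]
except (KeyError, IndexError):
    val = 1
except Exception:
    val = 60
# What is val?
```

Step-by-step execution trace:
1. `y = 'hello'[100]` raises IndexError.
2. `except (KeyError, IndexError)` matches (IndexError is in the tuple) → val = 1.
3. `except Exception` is not reached.
Result: 1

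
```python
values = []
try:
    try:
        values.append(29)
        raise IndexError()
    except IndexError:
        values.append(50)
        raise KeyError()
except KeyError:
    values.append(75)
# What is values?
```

Step-by-step execution trace:
1. Inner try: `values.append(29)` → values = [29].
2. `raise IndexError()` raises IndexError.
3. Inner `except IndexError` matches → `values.append(50)` → values = [29, 50].
4. `raise KeyError()` raises KeyError; propagates to outer try.
5. Outer `except KeyError` matches → `values.append(75)` → values = [29, 50, 75].
Result: [29, 50, 75]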